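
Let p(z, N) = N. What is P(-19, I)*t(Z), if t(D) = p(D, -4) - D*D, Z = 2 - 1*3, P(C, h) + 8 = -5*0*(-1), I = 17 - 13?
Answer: 40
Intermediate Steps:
I = 4
P(C, h) = -8 (P(C, h) = -8 - 5*0*(-1) = -8 + 0*(-1) = -8 + 0 = -8)
Z = -1 (Z = 2 - 3 = -1)
t(D) = -4 - D**2 (t(D) = -4 - D*D = -4 - D**2)
P(-19, I)*t(Z) = -8*(-4 - 1*(-1)**2) = -8*(-4 - 1*1) = -8*(-4 - 1) = -8*(-5) = 40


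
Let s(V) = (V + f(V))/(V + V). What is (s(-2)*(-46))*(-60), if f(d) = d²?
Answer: -1380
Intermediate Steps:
s(V) = (V + V²)/(2*V) (s(V) = (V + V²)/(V + V) = (V + V²)/((2*V)) = (V + V²)*(1/(2*V)) = (V + V²)/(2*V))
(s(-2)*(-46))*(-60) = ((½ + (½)*(-2))*(-46))*(-60) = ((½ - 1)*(-46))*(-60) = -½*(-46)*(-60) = 23*(-60) = -1380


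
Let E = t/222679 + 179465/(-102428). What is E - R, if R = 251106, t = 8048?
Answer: -5727406564207063/22808564612 ≈ -2.5111e+5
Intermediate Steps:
E = -39138746191/22808564612 (E = 8048/222679 + 179465/(-102428) = 8048*(1/222679) + 179465*(-1/102428) = 8048/222679 - 179465/102428 = -39138746191/22808564612 ≈ -1.7160)
E - R = -39138746191/22808564612 - 1*251106 = -39138746191/22808564612 - 251106 = -5727406564207063/22808564612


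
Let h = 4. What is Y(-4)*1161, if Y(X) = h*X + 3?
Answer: -15093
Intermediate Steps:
Y(X) = 3 + 4*X (Y(X) = 4*X + 3 = 3 + 4*X)
Y(-4)*1161 = (3 + 4*(-4))*1161 = (3 - 16)*1161 = -13*1161 = -15093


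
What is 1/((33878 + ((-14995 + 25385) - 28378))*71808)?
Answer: 1/1141029120 ≈ 8.7640e-10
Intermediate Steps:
1/((33878 + ((-14995 + 25385) - 28378))*71808) = (1/71808)/(33878 + (10390 - 28378)) = (1/71808)/(33878 - 17988) = (1/71808)/15890 = (1/15890)*(1/71808) = 1/1141029120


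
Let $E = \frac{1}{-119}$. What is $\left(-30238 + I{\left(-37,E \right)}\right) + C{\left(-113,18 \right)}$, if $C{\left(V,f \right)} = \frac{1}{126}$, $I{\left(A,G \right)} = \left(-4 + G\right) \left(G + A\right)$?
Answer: $- \frac{7669790957}{254898} \approx -30090.0$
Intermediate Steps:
$E = - \frac{1}{119} \approx -0.0084034$
$I{\left(A,G \right)} = \left(-4 + G\right) \left(A + G\right)$
$C{\left(V,f \right)} = \frac{1}{126}$
$\left(-30238 + I{\left(-37,E \right)}\right) + C{\left(-113,18 \right)} = \left(-30238 - \left(- \frac{17653}{119} - \frac{1}{14161}\right)\right) + \frac{1}{126} = \left(-30238 + \left(\frac{1}{14161} + 148 + \frac{4}{119} + \frac{37}{119}\right)\right) + \frac{1}{126} = \left(-30238 + \frac{2100708}{14161}\right) + \frac{1}{126} = - \frac{426099610}{14161} + \frac{1}{126} = - \frac{7669790957}{254898}$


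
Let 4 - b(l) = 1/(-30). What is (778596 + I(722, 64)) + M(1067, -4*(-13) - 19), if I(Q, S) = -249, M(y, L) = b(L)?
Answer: 23350531/30 ≈ 7.7835e+5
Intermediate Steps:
b(l) = 121/30 (b(l) = 4 - 1/(-30) = 4 - 1*(-1/30) = 4 + 1/30 = 121/30)
M(y, L) = 121/30
(778596 + I(722, 64)) + M(1067, -4*(-13) - 19) = (778596 - 249) + 121/30 = 778347 + 121/30 = 23350531/30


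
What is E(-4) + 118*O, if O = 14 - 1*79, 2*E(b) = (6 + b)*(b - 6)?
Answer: -7680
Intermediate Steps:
E(b) = (-6 + b)*(6 + b)/2 (E(b) = ((6 + b)*(b - 6))/2 = ((6 + b)*(-6 + b))/2 = ((-6 + b)*(6 + b))/2 = (-6 + b)*(6 + b)/2)
O = -65 (O = 14 - 79 = -65)
E(-4) + 118*O = (-18 + (½)*(-4)²) + 118*(-65) = (-18 + (½)*16) - 7670 = (-18 + 8) - 7670 = -10 - 7670 = -7680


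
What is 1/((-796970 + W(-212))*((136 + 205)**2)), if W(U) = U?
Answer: -1/92697120142 ≈ -1.0788e-11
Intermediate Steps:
1/((-796970 + W(-212))*((136 + 205)**2)) = 1/((-796970 - 212)*((136 + 205)**2)) = 1/((-797182)*(341**2)) = -1/797182/116281 = -1/797182*1/116281 = -1/92697120142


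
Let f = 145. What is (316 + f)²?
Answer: 212521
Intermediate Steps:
(316 + f)² = (316 + 145)² = 461² = 212521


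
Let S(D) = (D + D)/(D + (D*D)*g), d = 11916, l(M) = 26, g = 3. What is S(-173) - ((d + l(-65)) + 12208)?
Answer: -6254851/259 ≈ -24150.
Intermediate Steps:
S(D) = 2*D/(D + 3*D²) (S(D) = (D + D)/(D + (D*D)*3) = (2*D)/(D + D²*3) = (2*D)/(D + 3*D²) = 2*D/(D + 3*D²))
S(-173) - ((d + l(-65)) + 12208) = 2/(1 + 3*(-173)) - ((11916 + 26) + 12208) = 2/(1 - 519) - (11942 + 12208) = 2/(-518) - 1*24150 = 2*(-1/518) - 24150 = -1/259 - 24150 = -6254851/259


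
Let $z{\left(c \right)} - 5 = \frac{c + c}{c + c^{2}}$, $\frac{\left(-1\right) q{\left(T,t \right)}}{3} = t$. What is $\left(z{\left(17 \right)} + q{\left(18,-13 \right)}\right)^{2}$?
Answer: $\frac{157609}{81} \approx 1945.8$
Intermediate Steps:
$q{\left(T,t \right)} = - 3 t$
$z{\left(c \right)} = 5 + \frac{2 c}{c + c^{2}}$ ($z{\left(c \right)} = 5 + \frac{c + c}{c + c^{2}} = 5 + \frac{2 c}{c + c^{2}}$)
$\left(z{\left(17 \right)} + q{\left(18,-13 \right)}\right)^{2} = \left(\frac{7 + 5 \cdot 17}{1 + 17} - -39\right)^{2} = \left(\frac{7 + 85}{18} + 39\right)^{2} = \left(\frac{1}{18} \cdot 92 + 39\right)^{2} = \left(\frac{46}{9} + 39\right)^{2} = \left(\frac{397}{9}\right)^{2} = \frac{157609}{81}$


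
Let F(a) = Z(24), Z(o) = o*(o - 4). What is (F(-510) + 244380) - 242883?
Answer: 1977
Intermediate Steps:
Z(o) = o*(-4 + o)
F(a) = 480 (F(a) = 24*(-4 + 24) = 24*20 = 480)
(F(-510) + 244380) - 242883 = (480 + 244380) - 242883 = 244860 - 242883 = 1977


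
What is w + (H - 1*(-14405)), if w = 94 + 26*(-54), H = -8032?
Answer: 5063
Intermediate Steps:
w = -1310 (w = 94 - 1404 = -1310)
w + (H - 1*(-14405)) = -1310 + (-8032 - 1*(-14405)) = -1310 + (-8032 + 14405) = -1310 + 6373 = 5063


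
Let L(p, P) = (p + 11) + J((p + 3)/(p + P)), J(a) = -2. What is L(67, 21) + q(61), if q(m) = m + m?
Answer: 198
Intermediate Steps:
L(p, P) = 9 + p (L(p, P) = (p + 11) - 2 = (11 + p) - 2 = 9 + p)
q(m) = 2*m
L(67, 21) + q(61) = (9 + 67) + 2*61 = 76 + 122 = 198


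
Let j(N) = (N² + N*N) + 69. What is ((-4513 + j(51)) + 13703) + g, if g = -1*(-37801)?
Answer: 52262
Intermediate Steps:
g = 37801
j(N) = 69 + 2*N² (j(N) = (N² + N²) + 69 = 2*N² + 69 = 69 + 2*N²)
((-4513 + j(51)) + 13703) + g = ((-4513 + (69 + 2*51²)) + 13703) + 37801 = ((-4513 + (69 + 2*2601)) + 13703) + 37801 = ((-4513 + (69 + 5202)) + 13703) + 37801 = ((-4513 + 5271) + 13703) + 37801 = (758 + 13703) + 37801 = 14461 + 37801 = 52262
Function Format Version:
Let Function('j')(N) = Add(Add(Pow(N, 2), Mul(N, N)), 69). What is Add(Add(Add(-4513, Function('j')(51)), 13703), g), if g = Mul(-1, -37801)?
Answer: 52262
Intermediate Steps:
g = 37801
Function('j')(N) = Add(69, Mul(2, Pow(N, 2))) (Function('j')(N) = Add(Add(Pow(N, 2), Pow(N, 2)), 69) = Add(Mul(2, Pow(N, 2)), 69) = Add(69, Mul(2, Pow(N, 2))))
Add(Add(Add(-4513, Function('j')(51)), 13703), g) = Add(Add(Add(-4513, Add(69, Mul(2, Pow(51, 2)))), 13703), 37801) = Add(Add(Add(-4513, Add(69, Mul(2, 2601))), 13703), 37801) = Add(Add(Add(-4513, Add(69, 5202)), 13703), 37801) = Add(Add(Add(-4513, 5271), 13703), 37801) = Add(Add(758, 13703), 37801) = Add(14461, 37801) = 52262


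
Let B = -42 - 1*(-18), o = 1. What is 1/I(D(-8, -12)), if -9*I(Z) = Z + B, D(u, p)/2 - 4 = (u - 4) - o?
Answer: 3/14 ≈ 0.21429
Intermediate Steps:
B = -24 (B = -42 + 18 = -24)
D(u, p) = -2 + 2*u (D(u, p) = 8 + 2*((u - 4) - 1*1) = 8 + 2*((-4 + u) - 1) = 8 + 2*(-5 + u) = 8 + (-10 + 2*u) = -2 + 2*u)
I(Z) = 8/3 - Z/9 (I(Z) = -(Z - 24)/9 = -(-24 + Z)/9 = 8/3 - Z/9)
1/I(D(-8, -12)) = 1/(8/3 - (-2 + 2*(-8))/9) = 1/(8/3 - (-2 - 16)/9) = 1/(8/3 - 1/9*(-18)) = 1/(8/3 + 2) = 1/(14/3) = 3/14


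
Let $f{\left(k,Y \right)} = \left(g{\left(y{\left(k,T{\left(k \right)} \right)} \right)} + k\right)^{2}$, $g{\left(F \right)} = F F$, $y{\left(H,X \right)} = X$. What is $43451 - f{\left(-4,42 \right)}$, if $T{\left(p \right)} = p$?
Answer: $43307$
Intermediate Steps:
$g{\left(F \right)} = F^{2}$
$f{\left(k,Y \right)} = \left(k + k^{2}\right)^{2}$ ($f{\left(k,Y \right)} = \left(k^{2} + k\right)^{2} = \left(k + k^{2}\right)^{2}$)
$43451 - f{\left(-4,42 \right)} = 43451 - \left(-4\right)^{2} \left(1 - 4\right)^{2} = 43451 - 16 \left(-3\right)^{2} = 43451 - 16 \cdot 9 = 43451 - 144 = 43307$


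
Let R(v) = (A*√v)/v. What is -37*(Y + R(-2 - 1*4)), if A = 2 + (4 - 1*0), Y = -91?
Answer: 3367 + 37*I*√6 ≈ 3367.0 + 90.631*I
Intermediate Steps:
A = 6 (A = 2 + (4 + 0) = 2 + 4 = 6)
R(v) = 6/√v (R(v) = (6*√v)/v = 6/√v)
-37*(Y + R(-2 - 1*4)) = -37*(-91 + 6/√(-2 - 1*4)) = -37*(-91 + 6/√(-2 - 4)) = -37*(-91 + 6/√(-6)) = -37*(-91 + 6*(-I*√6/6)) = -37*(-91 - I*√6) = 3367 + 37*I*√6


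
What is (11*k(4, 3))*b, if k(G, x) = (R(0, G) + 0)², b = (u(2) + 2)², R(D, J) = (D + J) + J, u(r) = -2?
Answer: 0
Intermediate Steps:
R(D, J) = D + 2*J
b = 0 (b = (-2 + 2)² = 0² = 0)
k(G, x) = 4*G² (k(G, x) = ((0 + 2*G) + 0)² = (2*G + 0)² = (2*G)² = 4*G²)
(11*k(4, 3))*b = (11*(4*4²))*0 = (11*(4*16))*0 = (11*64)*0 = 704*0 = 0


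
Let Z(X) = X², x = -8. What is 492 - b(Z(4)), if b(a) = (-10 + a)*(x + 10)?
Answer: 480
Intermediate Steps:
b(a) = -20 + 2*a (b(a) = (-10 + a)*(-8 + 10) = (-10 + a)*2 = -20 + 2*a)
492 - b(Z(4)) = 492 - (-20 + 2*4²) = 492 - (-20 + 2*16) = 492 - (-20 + 32) = 492 - 1*12 = 492 - 12 = 480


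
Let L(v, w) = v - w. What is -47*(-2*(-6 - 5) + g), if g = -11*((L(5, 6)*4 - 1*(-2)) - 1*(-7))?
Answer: 1551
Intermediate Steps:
g = -55 (g = -11*(((5 - 1*6)*4 - 1*(-2)) - 1*(-7)) = -11*(((5 - 6)*4 + 2) + 7) = -11*((-1*4 + 2) + 7) = -11*((-4 + 2) + 7) = -11*(-2 + 7) = -11*5 = -55)
-47*(-2*(-6 - 5) + g) = -47*(-2*(-6 - 5) - 55) = -47*(-2*(-11) - 55) = -47*(22 - 55) = -47*(-33) = 1551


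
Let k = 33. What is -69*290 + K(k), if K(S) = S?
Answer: -19977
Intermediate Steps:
-69*290 + K(k) = -69*290 + 33 = -20010 + 33 = -19977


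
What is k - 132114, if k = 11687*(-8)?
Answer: -225610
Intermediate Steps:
k = -93496
k - 132114 = -93496 - 132114 = -225610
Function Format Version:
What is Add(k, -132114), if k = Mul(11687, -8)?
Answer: -225610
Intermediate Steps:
k = -93496
Add(k, -132114) = Add(-93496, -132114) = -225610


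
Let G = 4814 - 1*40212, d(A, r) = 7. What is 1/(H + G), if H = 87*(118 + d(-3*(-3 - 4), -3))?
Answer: -1/24523 ≈ -4.0778e-5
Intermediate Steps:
G = -35398 (G = 4814 - 40212 = -35398)
H = 10875 (H = 87*(118 + 7) = 87*125 = 10875)
1/(H + G) = 1/(10875 - 35398) = 1/(-24523) = -1/24523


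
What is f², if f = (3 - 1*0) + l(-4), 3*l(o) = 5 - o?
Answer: 36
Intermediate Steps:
l(o) = 5/3 - o/3 (l(o) = (5 - o)/3 = 5/3 - o/3)
f = 6 (f = (3 - 1*0) + (5/3 - ⅓*(-4)) = (3 + 0) + (5/3 + 4/3) = 3 + 3 = 6)
f² = 6² = 36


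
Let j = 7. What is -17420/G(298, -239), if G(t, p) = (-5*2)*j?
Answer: 1742/7 ≈ 248.86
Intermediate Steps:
G(t, p) = -70 (G(t, p) = -5*2*7 = -10*7 = -70)
-17420/G(298, -239) = -17420/(-70) = -17420*(-1/70) = 1742/7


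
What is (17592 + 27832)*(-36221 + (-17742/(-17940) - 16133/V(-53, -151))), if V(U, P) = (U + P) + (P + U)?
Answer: -7370925458398/4485 ≈ -1.6435e+9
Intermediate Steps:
V(U, P) = 2*P + 2*U (V(U, P) = (P + U) + (P + U) = 2*P + 2*U)
(17592 + 27832)*(-36221 + (-17742/(-17940) - 16133/V(-53, -151))) = (17592 + 27832)*(-36221 + (-17742/(-17940) - 16133/(2*(-151) + 2*(-53)))) = 45424*(-36221 + (-17742*(-1/17940) - 16133/(-302 - 106))) = 45424*(-36221 + (2957/2990 - 16133/(-408))) = 45424*(-36221 + (2957/2990 - 16133*(-1/408))) = 45424*(-36221 + (2957/2990 + 949/24)) = 45424*(-36221 + 1454239/35880) = 45424*(-1298155241/35880) = -7370925458398/4485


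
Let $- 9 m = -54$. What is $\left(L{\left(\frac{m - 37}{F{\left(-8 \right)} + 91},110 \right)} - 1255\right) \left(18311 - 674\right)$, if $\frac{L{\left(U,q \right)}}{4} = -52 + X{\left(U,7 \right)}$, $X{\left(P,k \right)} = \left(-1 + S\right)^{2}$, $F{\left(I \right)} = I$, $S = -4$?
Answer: $-24039231$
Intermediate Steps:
$m = 6$ ($m = \left(- \frac{1}{9}\right) \left(-54\right) = 6$)
$X{\left(P,k \right)} = 25$ ($X{\left(P,k \right)} = \left(-1 - 4\right)^{2} = \left(-5\right)^{2} = 25$)
$L{\left(U,q \right)} = -108$ ($L{\left(U,q \right)} = 4 \left(-52 + 25\right) = 4 \left(-27\right) = -108$)
$\left(L{\left(\frac{m - 37}{F{\left(-8 \right)} + 91},110 \right)} - 1255\right) \left(18311 - 674\right) = \left(-108 - 1255\right) \left(18311 - 674\right) = \left(-1363\right) 17637 = -24039231$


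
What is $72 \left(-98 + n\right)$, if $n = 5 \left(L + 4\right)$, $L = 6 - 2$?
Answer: $-4176$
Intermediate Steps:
$L = 4$ ($L = 6 - 2 = 4$)
$n = 40$ ($n = 5 \left(4 + 4\right) = 5 \cdot 8 = 40$)
$72 \left(-98 + n\right) = 72 \left(-98 + 40\right) = 72 \left(-58\right) = -4176$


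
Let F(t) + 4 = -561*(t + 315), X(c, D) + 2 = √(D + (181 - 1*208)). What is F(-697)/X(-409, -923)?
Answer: -214298/477 - 535745*I*√38/477 ≈ -449.26 - 6923.6*I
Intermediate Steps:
X(c, D) = -2 + √(-27 + D) (X(c, D) = -2 + √(D + (181 - 1*208)) = -2 + √(D + (181 - 208)) = -2 + √(D - 27) = -2 + √(-27 + D))
F(t) = -176719 - 561*t (F(t) = -4 - 561*(t + 315) = -4 - 561*(315 + t) = -4 + (-176715 - 561*t) = -176719 - 561*t)
F(-697)/X(-409, -923) = (-176719 - 561*(-697))/(-2 + √(-27 - 923)) = (-176719 + 391017)/(-2 + √(-950)) = 214298/(-2 + 5*I*√38)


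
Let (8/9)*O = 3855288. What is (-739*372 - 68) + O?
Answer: 4062223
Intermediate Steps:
O = 4337199 (O = (9/8)*3855288 = 4337199)
(-739*372 - 68) + O = (-739*372 - 68) + 4337199 = (-274908 - 68) + 4337199 = -274976 + 4337199 = 4062223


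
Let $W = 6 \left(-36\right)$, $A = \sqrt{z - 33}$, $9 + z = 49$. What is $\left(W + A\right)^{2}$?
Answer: $\left(216 - \sqrt{7}\right)^{2} \approx 45520.0$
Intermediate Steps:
$z = 40$ ($z = -9 + 49 = 40$)
$A = \sqrt{7}$ ($A = \sqrt{40 - 33} = \sqrt{7} \approx 2.6458$)
$W = -216$
$\left(W + A\right)^{2} = \left(-216 + \sqrt{7}\right)^{2}$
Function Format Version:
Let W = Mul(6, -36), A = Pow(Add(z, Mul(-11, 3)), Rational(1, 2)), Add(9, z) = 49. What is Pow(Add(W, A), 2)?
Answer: Pow(Add(216, Mul(-1, Pow(7, Rational(1, 2)))), 2) ≈ 45520.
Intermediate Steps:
z = 40 (z = Add(-9, 49) = 40)
A = Pow(7, Rational(1, 2)) (A = Pow(Add(40, Mul(-11, 3)), Rational(1, 2)) = Pow(Add(40, -33), Rational(1, 2)) = Pow(7, Rational(1, 2)) ≈ 2.6458)
W = -216
Pow(Add(W, A), 2) = Pow(Add(-216, Pow(7, Rational(1, 2))), 2)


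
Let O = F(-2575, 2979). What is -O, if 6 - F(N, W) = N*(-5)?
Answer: 12869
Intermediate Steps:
F(N, W) = 6 + 5*N (F(N, W) = 6 - N*(-5) = 6 - (-5)*N = 6 + 5*N)
O = -12869 (O = 6 + 5*(-2575) = 6 - 12875 = -12869)
-O = -1*(-12869) = 12869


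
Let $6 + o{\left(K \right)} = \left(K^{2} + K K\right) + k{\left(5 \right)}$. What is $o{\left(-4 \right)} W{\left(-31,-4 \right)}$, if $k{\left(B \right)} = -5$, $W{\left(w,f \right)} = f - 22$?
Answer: $-546$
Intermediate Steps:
$W{\left(w,f \right)} = -22 + f$ ($W{\left(w,f \right)} = f - 22 = -22 + f$)
$o{\left(K \right)} = -11 + 2 K^{2}$ ($o{\left(K \right)} = -6 - \left(5 - K^{2} - K K\right) = -6 + \left(\left(K^{2} + K^{2}\right) - 5\right) = -6 + \left(2 K^{2} - 5\right) = -6 + \left(-5 + 2 K^{2}\right) = -11 + 2 K^{2}$)
$o{\left(-4 \right)} W{\left(-31,-4 \right)} = \left(-11 + 2 \left(-4\right)^{2}\right) \left(-22 - 4\right) = \left(-11 + 2 \cdot 16\right) \left(-26\right) = \left(-11 + 32\right) \left(-26\right) = 21 \left(-26\right) = -546$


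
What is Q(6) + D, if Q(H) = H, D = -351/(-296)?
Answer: 2127/296 ≈ 7.1858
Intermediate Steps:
D = 351/296 (D = -351*(-1/296) = 351/296 ≈ 1.1858)
Q(6) + D = 6 + 351/296 = 2127/296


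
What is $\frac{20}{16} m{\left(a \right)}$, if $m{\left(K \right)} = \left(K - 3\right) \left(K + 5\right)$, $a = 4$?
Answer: $\frac{45}{4} \approx 11.25$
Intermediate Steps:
$m{\left(K \right)} = \left(-3 + K\right) \left(5 + K\right)$
$\frac{20}{16} m{\left(a \right)} = \frac{20}{16} \left(-15 + 4^{2} + 2 \cdot 4\right) = 20 \cdot \frac{1}{16} \left(-15 + 16 + 8\right) = \frac{5}{4} \cdot 9 = \frac{45}{4}$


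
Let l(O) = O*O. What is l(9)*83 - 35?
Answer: 6688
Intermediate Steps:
l(O) = O**2
l(9)*83 - 35 = 9**2*83 - 35 = 81*83 - 35 = 6723 - 35 = 6688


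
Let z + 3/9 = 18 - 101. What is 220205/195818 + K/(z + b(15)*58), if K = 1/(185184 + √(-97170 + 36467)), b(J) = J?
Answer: 318242988886991531/282998593208472470 - 3*I*√60703/80931891959240 ≈ 1.1245 - 9.1329e-12*I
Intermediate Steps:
K = 1/(185184 + I*√60703) (K = 1/(185184 + √(-60703)) = 1/(185184 + I*√60703) ≈ 5.4e-6 - 7.18e-9*I)
z = -250/3 (z = -⅓ + (18 - 101) = -⅓ - 83 = -250/3 ≈ -83.333)
220205/195818 + K/(z + b(15)*58) = 220205/195818 + (185184/34293174559 - I*√60703/34293174559)/(-250/3 + 15*58) = 220205*(1/195818) + (185184/34293174559 - I*√60703/34293174559)/(-250/3 + 870) = 220205/195818 + (185184/34293174559 - I*√60703/34293174559)/(2360/3) = 220205/195818 + (185184/34293174559 - I*√60703/34293174559)*(3/2360) = 220205/195818 + (69444/10116486494905 - 3*I*√60703/80931891959240) = 318242988886991531/282998593208472470 - 3*I*√60703/80931891959240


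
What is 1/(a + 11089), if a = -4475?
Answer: 1/6614 ≈ 0.00015119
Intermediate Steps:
1/(a + 11089) = 1/(-4475 + 11089) = 1/6614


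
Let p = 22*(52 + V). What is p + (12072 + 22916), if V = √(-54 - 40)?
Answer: 36132 + 22*I*√94 ≈ 36132.0 + 213.3*I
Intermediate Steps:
V = I*√94 (V = √(-94) = I*√94 ≈ 9.6954*I)
p = 1144 + 22*I*√94 (p = 22*(52 + I*√94) = 1144 + 22*I*√94 ≈ 1144.0 + 213.3*I)
p + (12072 + 22916) = (1144 + 22*I*√94) + (12072 + 22916) = (1144 + 22*I*√94) + 34988 = 36132 + 22*I*√94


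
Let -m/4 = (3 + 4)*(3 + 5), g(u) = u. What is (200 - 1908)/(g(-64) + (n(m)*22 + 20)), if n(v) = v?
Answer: 427/1243 ≈ 0.34352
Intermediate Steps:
m = -224 (m = -4*(3 + 4)*(3 + 5) = -28*8 = -4*56 = -224)
(200 - 1908)/(g(-64) + (n(m)*22 + 20)) = (200 - 1908)/(-64 + (-224*22 + 20)) = -1708/(-64 + (-4928 + 20)) = -1708/(-64 - 4908) = -1708/(-4972) = -1708*(-1/4972) = 427/1243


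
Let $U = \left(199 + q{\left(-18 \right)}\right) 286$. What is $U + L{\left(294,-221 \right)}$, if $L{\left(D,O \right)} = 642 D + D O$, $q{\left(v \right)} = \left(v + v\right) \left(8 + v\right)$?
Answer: $283648$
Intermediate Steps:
$q{\left(v \right)} = 2 v \left(8 + v\right)$
$U = 159874$ ($U = \left(199 + 2 \left(-18\right) \left(8 - 18\right)\right) 286 = \left(199 + 2 \left(-18\right) \left(-10\right)\right) 286 = \left(199 + 360\right) 286 = 559 \cdot 286 = 159874$)
$U + L{\left(294,-221 \right)} = 159874 + 294 \left(642 - 221\right) = 159874 + 294 \cdot 421 = 159874 + 123774 = 283648$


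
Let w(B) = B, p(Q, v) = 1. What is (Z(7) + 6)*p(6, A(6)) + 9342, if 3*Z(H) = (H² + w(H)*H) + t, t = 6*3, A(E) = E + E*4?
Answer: 28160/3 ≈ 9386.7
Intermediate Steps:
A(E) = 5*E (A(E) = E + 4*E = 5*E)
t = 18
Z(H) = 6 + 2*H²/3 (Z(H) = ((H² + H*H) + 18)/3 = ((H² + H²) + 18)/3 = (2*H² + 18)/3 = (18 + 2*H²)/3 = 6 + 2*H²/3)
(Z(7) + 6)*p(6, A(6)) + 9342 = ((6 + (⅔)*7²) + 6)*1 + 9342 = ((6 + (⅔)*49) + 6)*1 + 9342 = ((6 + 98/3) + 6)*1 + 9342 = (116/3 + 6)*1 + 9342 = (134/3)*1 + 9342 = 134/3 + 9342 = 28160/3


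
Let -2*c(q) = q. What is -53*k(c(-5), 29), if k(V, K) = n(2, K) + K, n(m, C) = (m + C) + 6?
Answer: -3498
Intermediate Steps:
c(q) = -q/2
n(m, C) = 6 + C + m (n(m, C) = (C + m) + 6 = 6 + C + m)
k(V, K) = 8 + 2*K (k(V, K) = (6 + K + 2) + K = (8 + K) + K = 8 + 2*K)
-53*k(c(-5), 29) = -53*(8 + 2*29) = -53*(8 + 58) = -53*66 = -3498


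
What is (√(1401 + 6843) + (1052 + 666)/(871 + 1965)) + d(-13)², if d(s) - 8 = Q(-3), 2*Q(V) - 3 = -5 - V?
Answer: 206619/2836 + 6*√229 ≈ 163.65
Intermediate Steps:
Q(V) = -1 - V/2 (Q(V) = 3/2 + (-5 - V)/2 = 3/2 + (-5/2 - V/2) = -1 - V/2)
d(s) = 17/2 (d(s) = 8 + (-1 - ½*(-3)) = 8 + (-1 + 3/2) = 8 + ½ = 17/2)
(√(1401 + 6843) + (1052 + 666)/(871 + 1965)) + d(-13)² = (√(1401 + 6843) + (1052 + 666)/(871 + 1965)) + (17/2)² = (√8244 + 1718/2836) + 289/4 = (6*√229 + 1718*(1/2836)) + 289/4 = (6*√229 + 859/1418) + 289/4 = (859/1418 + 6*√229) + 289/4 = 206619/2836 + 6*√229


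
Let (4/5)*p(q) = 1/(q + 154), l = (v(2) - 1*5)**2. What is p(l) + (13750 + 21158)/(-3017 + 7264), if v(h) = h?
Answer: 22781251/2769044 ≈ 8.2271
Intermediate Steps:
l = 9 (l = (2 - 1*5)**2 = (2 - 5)**2 = (-3)**2 = 9)
p(q) = 5/(4*(154 + q)) (p(q) = 5/(4*(q + 154)) = 5/(4*(154 + q)))
p(l) + (13750 + 21158)/(-3017 + 7264) = 5/(4*(154 + 9)) + (13750 + 21158)/(-3017 + 7264) = (5/4)/163 + 34908/4247 = (5/4)*(1/163) + 34908*(1/4247) = 5/652 + 34908/4247 = 22781251/2769044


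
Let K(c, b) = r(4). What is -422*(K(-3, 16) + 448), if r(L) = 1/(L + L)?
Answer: -756435/4 ≈ -1.8911e+5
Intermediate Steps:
r(L) = 1/(2*L)
K(c, b) = ⅛ (K(c, b) = (½)/4 = (½)*(¼) = ⅛)
-422*(K(-3, 16) + 448) = -422*(⅛ + 448) = -422*3585/8 = -756435/4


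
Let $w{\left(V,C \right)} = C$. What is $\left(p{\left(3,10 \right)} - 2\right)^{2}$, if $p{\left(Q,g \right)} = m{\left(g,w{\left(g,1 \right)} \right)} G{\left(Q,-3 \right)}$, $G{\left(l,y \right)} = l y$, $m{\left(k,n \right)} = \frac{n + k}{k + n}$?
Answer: $121$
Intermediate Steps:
$m{\left(k,n \right)} = 1$ ($m{\left(k,n \right)} = \frac{k + n}{k + n} = 1$)
$p{\left(Q,g \right)} = - 3 Q$ ($p{\left(Q,g \right)} = 1 Q \left(-3\right) = 1 \left(- 3 Q\right) = - 3 Q$)
$\left(p{\left(3,10 \right)} - 2\right)^{2} = \left(\left(-3\right) 3 - 2\right)^{2} = \left(-9 - 2\right)^{2} = \left(-11\right)^{2} = 121$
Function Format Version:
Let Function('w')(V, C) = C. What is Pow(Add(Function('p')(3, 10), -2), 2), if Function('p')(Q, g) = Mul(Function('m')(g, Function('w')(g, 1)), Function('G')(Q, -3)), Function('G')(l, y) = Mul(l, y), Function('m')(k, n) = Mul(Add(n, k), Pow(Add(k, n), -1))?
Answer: 121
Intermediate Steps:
Function('m')(k, n) = 1 (Function('m')(k, n) = Mul(Add(k, n), Pow(Add(k, n), -1)) = 1)
Function('p')(Q, g) = Mul(-3, Q) (Function('p')(Q, g) = Mul(1, Mul(Q, -3)) = Mul(1, Mul(-3, Q)) = Mul(-3, Q))
Pow(Add(Function('p')(3, 10), -2), 2) = Pow(Add(Mul(-3, 3), -2), 2) = Pow(Add(-9, -2), 2) = Pow(-11, 2) = 121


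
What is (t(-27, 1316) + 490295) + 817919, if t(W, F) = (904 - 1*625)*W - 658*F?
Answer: 434753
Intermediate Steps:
t(W, F) = -658*F + 279*W (t(W, F) = (904 - 625)*W - 658*F = 279*W - 658*F = -658*F + 279*W)
(t(-27, 1316) + 490295) + 817919 = ((-658*1316 + 279*(-27)) + 490295) + 817919 = ((-865928 - 7533) + 490295) + 817919 = (-873461 + 490295) + 817919 = -383166 + 817919 = 434753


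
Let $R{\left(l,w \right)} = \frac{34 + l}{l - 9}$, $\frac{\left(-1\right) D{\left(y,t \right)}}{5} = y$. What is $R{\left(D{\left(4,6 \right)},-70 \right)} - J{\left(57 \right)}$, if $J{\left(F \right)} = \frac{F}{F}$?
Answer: $- \frac{43}{29} \approx -1.4828$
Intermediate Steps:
$J{\left(F \right)} = 1$
$D{\left(y,t \right)} = - 5 y$
$R{\left(l,w \right)} = \frac{34 + l}{-9 + l}$
$R{\left(D{\left(4,6 \right)},-70 \right)} - J{\left(57 \right)} = \frac{34 - 20}{-9 - 20} - 1 = \frac{1}{-29} \cdot 14 - 1 = \left(- \frac{1}{29}\right) 14 - 1 = - \frac{14}{29} - 1 = - \frac{43}{29}$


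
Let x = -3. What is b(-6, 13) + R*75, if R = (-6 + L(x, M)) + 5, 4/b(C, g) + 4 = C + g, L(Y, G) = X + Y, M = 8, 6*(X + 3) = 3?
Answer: -2917/6 ≈ -486.17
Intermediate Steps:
X = -5/2 (X = -3 + (1/6)*3 = -3 + 1/2 = -5/2 ≈ -2.5000)
L(Y, G) = -5/2 + Y
b(C, g) = 4/(-4 + C + g) (b(C, g) = 4/(-4 + (C + g)) = 4/(-4 + C + g))
R = -13/2 (R = (-6 + (-5/2 - 3)) + 5 = (-6 - 11/2) + 5 = -23/2 + 5 = -13/2 ≈ -6.5000)
b(-6, 13) + R*75 = 4/(-4 - 6 + 13) - 13/2*75 = 4/3 - 975/2 = -2917/6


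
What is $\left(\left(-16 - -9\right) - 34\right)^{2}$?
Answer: $1681$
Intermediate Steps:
$\left(\left(-16 - -9\right) - 34\right)^{2} = \left(\left(-16 + 9\right) - 34\right)^{2} = \left(-7 - 34\right)^{2} = \left(-41\right)^{2} = 1681$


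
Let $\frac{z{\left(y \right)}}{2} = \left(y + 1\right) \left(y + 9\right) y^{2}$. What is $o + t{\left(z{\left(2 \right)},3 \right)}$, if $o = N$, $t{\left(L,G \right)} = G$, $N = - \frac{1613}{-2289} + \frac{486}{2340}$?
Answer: $\frac{1164203}{297570} \approx 3.9124$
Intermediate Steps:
$N = \frac{271493}{297570}$ ($N = \left(-1613\right) \left(- \frac{1}{2289}\right) + 486 \cdot \frac{1}{2340} = \frac{1613}{2289} + \frac{27}{130} = \frac{271493}{297570} \approx 0.91237$)
$z{\left(y \right)} = 2 y^{2} \left(1 + y\right) \left(9 + y\right)$ ($z{\left(y \right)} = 2 \left(y + 1\right) \left(y + 9\right) y^{2} = 2 \left(1 + y\right) \left(9 + y\right) y^{2} = 2 y^{2} \left(1 + y\right) \left(9 + y\right)$)
$o = \frac{271493}{297570} \approx 0.91237$
$o + t{\left(z{\left(2 \right)},3 \right)} = \frac{271493}{297570} + 3 = \frac{1164203}{297570}$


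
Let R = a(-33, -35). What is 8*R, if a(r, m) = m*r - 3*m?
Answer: 10080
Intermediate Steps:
a(r, m) = -3*m + m*r
R = 1260 (R = -35*(-3 - 33) = -35*(-36) = 1260)
8*R = 8*1260 = 10080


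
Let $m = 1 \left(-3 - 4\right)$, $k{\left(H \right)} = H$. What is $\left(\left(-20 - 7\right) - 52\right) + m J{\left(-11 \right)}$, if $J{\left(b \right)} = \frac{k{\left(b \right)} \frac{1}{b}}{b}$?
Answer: $- \frac{862}{11} \approx -78.364$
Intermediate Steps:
$J{\left(b \right)} = \frac{1}{b}$ ($J{\left(b \right)} = \frac{b \frac{1}{b}}{b} = 1 \frac{1}{b} = \frac{1}{b}$)
$m = -7$ ($m = 1 \left(-7\right) = -7$)
$\left(\left(-20 - 7\right) - 52\right) + m J{\left(-11 \right)} = \left(\left(-20 - 7\right) - 52\right) - \frac{7}{-11} = \left(-27 - 52\right) - - \frac{7}{11} = -79 + \frac{7}{11} = - \frac{862}{11}$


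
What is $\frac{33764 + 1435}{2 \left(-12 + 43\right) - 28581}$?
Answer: $- \frac{35199}{28519} \approx -1.2342$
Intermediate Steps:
$\frac{33764 + 1435}{2 \left(-12 + 43\right) - 28581} = \frac{35199}{2 \cdot 31 - 28581} = \frac{35199}{62 - 28581} = \frac{35199}{-28519} = 35199 \left(- \frac{1}{28519}\right) = - \frac{35199}{28519}$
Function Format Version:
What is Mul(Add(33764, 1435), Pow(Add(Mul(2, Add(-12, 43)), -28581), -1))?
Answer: Rational(-35199, 28519) ≈ -1.2342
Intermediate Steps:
Mul(Add(33764, 1435), Pow(Add(Mul(2, Add(-12, 43)), -28581), -1)) = Mul(35199, Pow(Add(Mul(2, 31), -28581), -1)) = Mul(35199, Pow(Add(62, -28581), -1)) = Mul(35199, Pow(-28519, -1)) = Mul(35199, Rational(-1, 28519)) = Rational(-35199, 28519)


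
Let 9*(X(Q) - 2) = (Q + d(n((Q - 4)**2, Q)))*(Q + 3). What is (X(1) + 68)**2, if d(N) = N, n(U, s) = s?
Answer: 407044/81 ≈ 5025.2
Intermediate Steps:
X(Q) = 2 + 2*Q*(3 + Q)/9 (X(Q) = 2 + ((Q + Q)*(Q + 3))/9 = 2 + ((2*Q)*(3 + Q))/9 = 2 + (2*Q*(3 + Q))/9 = 2 + 2*Q*(3 + Q)/9)
(X(1) + 68)**2 = ((2 + (2/3)*1 + (2/9)*1**2) + 68)**2 = ((2 + 2/3 + (2/9)*1) + 68)**2 = ((2 + 2/3 + 2/9) + 68)**2 = (26/9 + 68)**2 = (638/9)**2 = 407044/81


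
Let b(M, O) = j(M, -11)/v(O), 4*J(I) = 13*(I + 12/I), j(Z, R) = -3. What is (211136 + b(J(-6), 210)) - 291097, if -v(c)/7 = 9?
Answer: -1679180/21 ≈ -79961.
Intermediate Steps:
v(c) = -63 (v(c) = -7*9 = -63)
J(I) = 39/I + 13*I/4 (J(I) = (13*(I + 12/I))/4 = (13*I + 156/I)/4 = 39/I + 13*I/4)
b(M, O) = 1/21 (b(M, O) = -3/(-63) = -3*(-1/63) = 1/21)
(211136 + b(J(-6), 210)) - 291097 = (211136 + 1/21) - 291097 = 4433857/21 - 291097 = -1679180/21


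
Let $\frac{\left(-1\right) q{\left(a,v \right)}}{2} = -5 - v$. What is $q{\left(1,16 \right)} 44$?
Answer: $1848$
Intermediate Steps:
$q{\left(a,v \right)} = 10 + 2 v$ ($q{\left(a,v \right)} = - 2 \left(-5 - v\right) = 10 + 2 v$)
$q{\left(1,16 \right)} 44 = \left(10 + 2 \cdot 16\right) 44 = \left(10 + 32\right) 44 = 42 \cdot 44 = 1848$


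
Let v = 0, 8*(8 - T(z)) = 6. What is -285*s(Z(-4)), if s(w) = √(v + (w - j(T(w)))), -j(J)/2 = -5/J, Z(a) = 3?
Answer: -285*√1363/29 ≈ -362.82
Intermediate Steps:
T(z) = 29/4 (T(z) = 8 - ⅛*6 = 8 - ¾ = 29/4)
j(J) = 10/J (j(J) = -(-10)/J = 10/J)
s(w) = √(-40/29 + w) (s(w) = √(0 + (w - 10/29/4)) = √(0 + (w - 10*4/29)) = √(0 + (w - 1*40/29)) = √(0 + (w - 40/29)) = √(0 + (-40/29 + w)) = √(-40/29 + w))
-285*s(Z(-4)) = -285*√(-1160 + 841*3)/29 = -285*√(-1160 + 2523)/29 = -285*√1363/29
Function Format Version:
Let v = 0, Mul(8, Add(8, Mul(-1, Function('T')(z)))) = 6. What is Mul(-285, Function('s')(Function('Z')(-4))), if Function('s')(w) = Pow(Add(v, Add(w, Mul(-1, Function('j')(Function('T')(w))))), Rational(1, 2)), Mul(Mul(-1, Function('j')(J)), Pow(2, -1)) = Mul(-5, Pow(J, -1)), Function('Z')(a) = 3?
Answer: Mul(Rational(-285, 29), Pow(1363, Rational(1, 2))) ≈ -362.82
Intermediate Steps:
Function('T')(z) = Rational(29, 4) (Function('T')(z) = Add(8, Mul(Rational(-1, 8), 6)) = Add(8, Rational(-3, 4)) = Rational(29, 4))
Function('j')(J) = Mul(10, Pow(J, -1)) (Function('j')(J) = Mul(-2, Mul(-5, Pow(J, -1))) = Mul(10, Pow(J, -1)))
Function('s')(w) = Pow(Add(Rational(-40, 29), w), Rational(1, 2)) (Function('s')(w) = Pow(Add(0, Add(w, Mul(-1, Mul(10, Pow(Rational(29, 4), -1))))), Rational(1, 2)) = Pow(Add(0, Add(w, Mul(-1, Mul(10, Rational(4, 29))))), Rational(1, 2)) = Pow(Add(0, Add(w, Mul(-1, Rational(40, 29)))), Rational(1, 2)) = Pow(Add(0, Add(w, Rational(-40, 29))), Rational(1, 2)) = Pow(Add(0, Add(Rational(-40, 29), w)), Rational(1, 2)) = Pow(Add(Rational(-40, 29), w), Rational(1, 2)))
Mul(-285, Function('s')(Function('Z')(-4))) = Mul(-285, Mul(Rational(1, 29), Pow(Add(-1160, Mul(841, 3)), Rational(1, 2)))) = Mul(-285, Mul(Rational(1, 29), Pow(Add(-1160, 2523), Rational(1, 2)))) = Mul(-285, Mul(Rational(1, 29), Pow(1363, Rational(1, 2)))) = Mul(Rational(-285, 29), Pow(1363, Rational(1, 2)))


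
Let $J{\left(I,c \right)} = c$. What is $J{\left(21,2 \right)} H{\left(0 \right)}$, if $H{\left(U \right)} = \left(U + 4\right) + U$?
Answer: $8$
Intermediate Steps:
$H{\left(U \right)} = 4 + 2 U$ ($H{\left(U \right)} = \left(4 + U\right) + U = 4 + 2 U$)
$J{\left(21,2 \right)} H{\left(0 \right)} = 2 \left(4 + 2 \cdot 0\right) = 2 \left(4 + 0\right) = 2 \cdot 4 = 8$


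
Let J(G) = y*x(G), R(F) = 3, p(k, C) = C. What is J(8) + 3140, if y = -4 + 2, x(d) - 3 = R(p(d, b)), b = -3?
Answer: 3128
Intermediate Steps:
x(d) = 6 (x(d) = 3 + 3 = 6)
y = -2
J(G) = -12 (J(G) = -2*6 = -12)
J(8) + 3140 = -12 + 3140 = 3128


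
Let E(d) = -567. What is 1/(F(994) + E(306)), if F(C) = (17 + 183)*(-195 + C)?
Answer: 1/159233 ≈ 6.2801e-6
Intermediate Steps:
F(C) = -39000 + 200*C (F(C) = 200*(-195 + C) = -39000 + 200*C)
1/(F(994) + E(306)) = 1/((-39000 + 200*994) - 567) = 1/((-39000 + 198800) - 567) = 1/(159800 - 567) = 1/159233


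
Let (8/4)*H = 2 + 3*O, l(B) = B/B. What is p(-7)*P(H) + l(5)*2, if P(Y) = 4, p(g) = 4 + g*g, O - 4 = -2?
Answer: 214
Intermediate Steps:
O = 2 (O = 4 - 2 = 2)
l(B) = 1
H = 4 (H = (2 + 3*2)/2 = (2 + 6)/2 = (½)*8 = 4)
p(g) = 4 + g²
p(-7)*P(H) + l(5)*2 = (4 + (-7)²)*4 + 1*2 = (4 + 49)*4 + 2 = 53*4 + 2 = 212 + 2 = 214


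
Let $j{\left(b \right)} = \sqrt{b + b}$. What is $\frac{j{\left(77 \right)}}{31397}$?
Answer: $\frac{\sqrt{154}}{31397} \approx 0.00039525$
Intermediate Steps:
$j{\left(b \right)} = \sqrt{2} \sqrt{b}$ ($j{\left(b \right)} = \sqrt{2 b} = \sqrt{2} \sqrt{b}$)
$\frac{j{\left(77 \right)}}{31397} = \frac{\sqrt{2} \sqrt{77}}{31397} = \sqrt{154} \cdot \frac{1}{31397} = \frac{\sqrt{154}}{31397}$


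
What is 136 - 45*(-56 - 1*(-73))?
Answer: -629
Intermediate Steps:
136 - 45*(-56 - 1*(-73)) = 136 - 45*(-56 + 73) = 136 - 45*17 = 136 - 765 = -629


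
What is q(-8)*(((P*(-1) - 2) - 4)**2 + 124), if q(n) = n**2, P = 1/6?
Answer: 93328/9 ≈ 10370.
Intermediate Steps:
P = 1/6 ≈ 0.16667
q(-8)*(((P*(-1) - 2) - 4)**2 + 124) = (-8)**2*((((1/6)*(-1) - 2) - 4)**2 + 124) = 64*(((-1/6 - 2) - 4)**2 + 124) = 64*((-13/6 - 4)**2 + 124) = 64*((-37/6)**2 + 124) = 64*(1369/36 + 124) = 64*(5833/36) = 93328/9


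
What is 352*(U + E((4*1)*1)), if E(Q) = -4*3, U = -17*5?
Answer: -34144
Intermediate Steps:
U = -85
E(Q) = -12
352*(U + E((4*1)*1)) = 352*(-85 - 12) = 352*(-97) = -34144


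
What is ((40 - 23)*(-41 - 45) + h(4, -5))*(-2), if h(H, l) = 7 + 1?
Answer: 2908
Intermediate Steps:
h(H, l) = 8
((40 - 23)*(-41 - 45) + h(4, -5))*(-2) = ((40 - 23)*(-41 - 45) + 8)*(-2) = (17*(-86) + 8)*(-2) = (-1462 + 8)*(-2) = -1454*(-2) = 2908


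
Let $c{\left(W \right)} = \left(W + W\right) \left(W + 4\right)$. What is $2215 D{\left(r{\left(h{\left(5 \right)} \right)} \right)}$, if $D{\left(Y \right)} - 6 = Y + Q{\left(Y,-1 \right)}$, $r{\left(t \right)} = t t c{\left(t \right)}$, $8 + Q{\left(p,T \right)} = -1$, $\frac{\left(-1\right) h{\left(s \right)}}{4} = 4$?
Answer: $217736715$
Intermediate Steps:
$h{\left(s \right)} = -16$ ($h{\left(s \right)} = \left(-4\right) 4 = -16$)
$Q{\left(p,T \right)} = -9$ ($Q{\left(p,T \right)} = -8 - 1 = -9$)
$c{\left(W \right)} = 2 W \left(4 + W\right)$
$r{\left(t \right)} = 2 t^{3} \left(4 + t\right)$ ($r{\left(t \right)} = t t 2 t \left(4 + t\right) = t^{2} \cdot 2 t \left(4 + t\right) = 2 t^{3} \left(4 + t\right)$)
$D{\left(Y \right)} = -3 + Y$ ($D{\left(Y \right)} = 6 + \left(Y - 9\right) = 6 + \left(-9 + Y\right) = -3 + Y$)
$2215 D{\left(r{\left(h{\left(5 \right)} \right)} \right)} = 2215 \left(-3 + 2 \left(-16\right)^{3} \left(4 - 16\right)\right) = 2215 \left(-3 + 2 \left(-4096\right) \left(-12\right)\right) = 2215 \left(-3 + 98304\right) = 2215 \cdot 98301 = 217736715$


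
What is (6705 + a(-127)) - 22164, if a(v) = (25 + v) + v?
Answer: -15688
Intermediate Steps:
a(v) = 25 + 2*v
(6705 + a(-127)) - 22164 = (6705 + (25 + 2*(-127))) - 22164 = (6705 + (25 - 254)) - 22164 = (6705 - 229) - 22164 = 6476 - 22164 = -15688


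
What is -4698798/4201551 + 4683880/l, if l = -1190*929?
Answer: -829137629162/154828554867 ≈ -5.3552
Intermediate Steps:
l = -1105510
-4698798/4201551 + 4683880/l = -4698798/4201551 + 4683880/(-1105510) = -4698798*1/4201551 + 4683880*(-1/1105510) = -1566266/1400517 - 468388/110551 = -829137629162/154828554867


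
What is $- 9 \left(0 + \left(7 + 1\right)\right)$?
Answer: $-72$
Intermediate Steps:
$- 9 \left(0 + \left(7 + 1\right)\right) = - 9 \left(0 + 8\right) = \left(-9\right) 8 = -72$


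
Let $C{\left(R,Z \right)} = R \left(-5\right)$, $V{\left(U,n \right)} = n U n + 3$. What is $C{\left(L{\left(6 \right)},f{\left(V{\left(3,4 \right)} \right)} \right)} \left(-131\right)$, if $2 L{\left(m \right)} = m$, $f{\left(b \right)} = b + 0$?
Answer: $1965$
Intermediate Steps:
$V{\left(U,n \right)} = 3 + U n^{2}$ ($V{\left(U,n \right)} = U n n + 3 = U n^{2} + 3 = 3 + U n^{2}$)
$f{\left(b \right)} = b$
$L{\left(m \right)} = \frac{m}{2}$
$C{\left(R,Z \right)} = - 5 R$
$C{\left(L{\left(6 \right)},f{\left(V{\left(3,4 \right)} \right)} \right)} \left(-131\right) = - 5 \cdot \frac{1}{2} \cdot 6 \left(-131\right) = \left(-5\right) 3 \left(-131\right) = \left(-15\right) \left(-131\right) = 1965$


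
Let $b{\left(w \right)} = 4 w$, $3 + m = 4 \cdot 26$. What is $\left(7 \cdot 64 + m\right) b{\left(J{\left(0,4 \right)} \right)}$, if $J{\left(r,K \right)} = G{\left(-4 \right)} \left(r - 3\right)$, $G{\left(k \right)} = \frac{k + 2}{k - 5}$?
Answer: $-1464$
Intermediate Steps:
$G{\left(k \right)} = \frac{2 + k}{-5 + k}$
$m = 101$ ($m = -3 + 4 \cdot 26 = -3 + 104 = 101$)
$J{\left(r,K \right)} = - \frac{2}{3} + \frac{2 r}{9}$ ($J{\left(r,K \right)} = \frac{2 - 4}{-5 - 4} \left(r - 3\right) = \frac{1}{-9} \left(-2\right) \left(-3 + r\right) = \left(- \frac{1}{9}\right) \left(-2\right) \left(-3 + r\right) = \frac{2 \left(-3 + r\right)}{9} = - \frac{2}{3} + \frac{2 r}{9}$)
$\left(7 \cdot 64 + m\right) b{\left(J{\left(0,4 \right)} \right)} = \left(7 \cdot 64 + 101\right) 4 \left(- \frac{2}{3} + \frac{2}{9} \cdot 0\right) = \left(448 + 101\right) 4 \left(- \frac{2}{3} + 0\right) = 549 \cdot 4 \left(- \frac{2}{3}\right) = 549 \left(- \frac{8}{3}\right) = -1464$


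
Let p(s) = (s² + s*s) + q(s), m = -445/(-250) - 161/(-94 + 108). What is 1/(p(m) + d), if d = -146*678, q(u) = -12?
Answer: -625/61756902 ≈ -1.0120e-5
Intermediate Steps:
m = -243/25 (m = -445*(-1/250) - 161/14 = 89/50 - 161*1/14 = 89/50 - 23/2 = -243/25 ≈ -9.7200)
p(s) = -12 + 2*s² (p(s) = (s² + s*s) - 12 = (s² + s²) - 12 = 2*s² - 12 = -12 + 2*s²)
d = -98988
1/(p(m) + d) = 1/((-12 + 2*(-243/25)²) - 98988) = 1/((-12 + 2*(59049/625)) - 98988) = 1/((-12 + 118098/625) - 98988) = 1/(110598/625 - 98988) = 1/(-61756902/625) = -625/61756902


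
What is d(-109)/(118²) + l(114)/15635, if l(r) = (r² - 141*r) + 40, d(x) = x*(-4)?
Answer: -150357/922465 ≈ -0.16299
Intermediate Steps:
d(x) = -4*x
l(r) = 40 + r² - 141*r
d(-109)/(118²) + l(114)/15635 = (-4*(-109))/(118²) + (40 + 114² - 141*114)/15635 = 436/13924 + (40 + 12996 - 16074)*(1/15635) = 436*(1/13924) - 3038*1/15635 = 109/3481 - 3038/15635 = -150357/922465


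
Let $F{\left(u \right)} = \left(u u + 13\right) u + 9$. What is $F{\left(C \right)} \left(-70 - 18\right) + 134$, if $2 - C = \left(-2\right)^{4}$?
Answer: $256830$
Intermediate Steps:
$C = -14$ ($C = 2 - \left(-2\right)^{4} = 2 - 16 = -14$)
$F{\left(u \right)} = 9 + u \left(13 + u^{2}\right)$ ($F{\left(u \right)} = \left(u^{2} + 13\right) u + 9 = \left(13 + u^{2}\right) u + 9 = u \left(13 + u^{2}\right) + 9 = 9 + u \left(13 + u^{2}\right)$)
$F{\left(C \right)} \left(-70 - 18\right) + 134 = \left(9 + \left(-14\right)^{3} + 13 \left(-14\right)\right) \left(-70 - 18\right) + 134 = \left(9 - 2744 - 182\right) \left(-88\right) + 134 = \left(-2917\right) \left(-88\right) + 134 = 256696 + 134 = 256830$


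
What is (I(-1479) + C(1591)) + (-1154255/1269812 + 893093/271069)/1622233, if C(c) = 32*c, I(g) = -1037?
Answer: 27849372939521491219421/558383417317299524 ≈ 49875.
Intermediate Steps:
(I(-1479) + C(1591)) + (-1154255/1269812 + 893093/271069)/1622233 = (-1037 + 32*1591) + (-1154255/1269812 + 893093/271069)/1622233 = (-1037 + 50912) + (-1154255*1/1269812 + 893093*(1/271069))*(1/1622233) = 49875 + (-1154255/1269812 + 893093/271069)*(1/1622233) = 49875 + (821177459921/344206669028)*(1/1622233) = 49875 + 821177459921/558383417317299524 = 27849372939521491219421/558383417317299524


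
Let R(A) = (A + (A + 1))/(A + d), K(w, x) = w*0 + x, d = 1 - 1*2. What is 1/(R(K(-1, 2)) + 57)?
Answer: 1/62 ≈ 0.016129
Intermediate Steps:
d = -1 (d = 1 - 2 = -1)
K(w, x) = x (K(w, x) = 0 + x = x)
R(A) = (1 + 2*A)/(-1 + A) (R(A) = (A + (A + 1))/(A - 1) = (A + (1 + A))/(-1 + A) = (1 + 2*A)/(-1 + A))
1/(R(K(-1, 2)) + 57) = 1/((1 + 2*2)/(-1 + 2) + 57) = 1/((1 + 4)/1 + 57) = 1/(1*5 + 57) = 1/(5 + 57) = 1/62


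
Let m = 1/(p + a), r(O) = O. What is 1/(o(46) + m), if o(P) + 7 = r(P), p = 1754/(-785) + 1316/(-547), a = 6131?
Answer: 2630628247/102594931028 ≈ 0.025641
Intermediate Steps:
p = -1992498/429395 (p = 1754*(-1/785) + 1316*(-1/547) = -1754/785 - 1316/547 = -1992498/429395 ≈ -4.6402)
o(P) = -7 + P
m = 429395/2630628247 (m = 1/(-1992498/429395 + 6131) = 1/(2630628247/429395) = 429395/2630628247 ≈ 0.00016323)
1/(o(46) + m) = 1/((-7 + 46) + 429395/2630628247) = 1/(39 + 429395/2630628247) = 1/(102594931028/2630628247) = 2630628247/102594931028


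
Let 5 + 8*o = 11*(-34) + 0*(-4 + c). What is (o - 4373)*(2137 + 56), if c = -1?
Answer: -77551059/8 ≈ -9.6939e+6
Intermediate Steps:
o = -379/8 (o = -5/8 + (11*(-34) + 0*(-4 - 1))/8 = -5/8 + (-374 + 0*(-5))/8 = -5/8 + (-374 + 0)/8 = -5/8 + (⅛)*(-374) = -5/8 - 187/4 = -379/8 ≈ -47.375)
(o - 4373)*(2137 + 56) = (-379/8 - 4373)*(2137 + 56) = -35363/8*2193 = -77551059/8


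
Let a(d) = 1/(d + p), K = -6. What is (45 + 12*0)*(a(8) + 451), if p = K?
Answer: 40635/2 ≈ 20318.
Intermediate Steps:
p = -6
a(d) = 1/(-6 + d) (a(d) = 1/(d - 6) = 1/(-6 + d))
(45 + 12*0)*(a(8) + 451) = (45 + 12*0)*(1/(-6 + 8) + 451) = (45 + 0)*(1/2 + 451) = 45*(1/2 + 451) = 45*(903/2) = 40635/2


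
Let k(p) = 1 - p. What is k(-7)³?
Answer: 512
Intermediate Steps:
k(-7)³ = (1 - 1*(-7))³ = (1 + 7)³ = 8³ = 512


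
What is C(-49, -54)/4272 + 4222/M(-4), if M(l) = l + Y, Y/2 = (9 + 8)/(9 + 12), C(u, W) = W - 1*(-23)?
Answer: -189382807/106800 ≈ -1773.2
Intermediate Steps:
C(u, W) = 23 + W (C(u, W) = W + 23 = 23 + W)
Y = 34/21 (Y = 2*((9 + 8)/(9 + 12)) = 2*(17/21) = 34/21 ≈ 1.6190)
M(l) = 34/21 + l (M(l) = l + 34/21 = 34/21 + l)
C(-49, -54)/4272 + 4222/M(-4) = (23 - 54)/4272 + 4222/(34/21 - 4) = -31*1/4272 + 4222/(-50/21) = -31/4272 + 4222*(-21/50) = -31/4272 - 44331/25 = -189382807/106800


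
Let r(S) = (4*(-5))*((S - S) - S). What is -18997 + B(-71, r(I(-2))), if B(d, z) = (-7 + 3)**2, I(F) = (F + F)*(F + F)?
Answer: -18981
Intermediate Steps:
I(F) = 4*F**2 (I(F) = (2*F)*(2*F) = 4*F**2)
r(S) = 20*S (r(S) = -20*(0 - S) = -(-20)*S = 20*S)
B(d, z) = 16 (B(d, z) = (-4)**2 = 16)
-18997 + B(-71, r(I(-2))) = -18997 + 16 = -18981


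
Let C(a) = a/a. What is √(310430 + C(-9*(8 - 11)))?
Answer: √310431 ≈ 557.16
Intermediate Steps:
C(a) = 1
√(310430 + C(-9*(8 - 11))) = √(310430 + 1) = √310431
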